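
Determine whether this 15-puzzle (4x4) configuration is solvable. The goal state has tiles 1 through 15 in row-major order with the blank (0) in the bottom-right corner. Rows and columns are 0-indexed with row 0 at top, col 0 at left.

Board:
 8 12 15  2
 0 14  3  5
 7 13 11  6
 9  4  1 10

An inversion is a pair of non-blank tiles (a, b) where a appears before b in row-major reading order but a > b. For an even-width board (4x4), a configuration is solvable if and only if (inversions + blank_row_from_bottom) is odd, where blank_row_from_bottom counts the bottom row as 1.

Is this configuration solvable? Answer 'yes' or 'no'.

Answer: yes

Derivation:
Inversions: 62
Blank is in row 1 (0-indexed from top), which is row 3 counting from the bottom (bottom = 1).
62 + 3 = 65, which is odd, so the puzzle is solvable.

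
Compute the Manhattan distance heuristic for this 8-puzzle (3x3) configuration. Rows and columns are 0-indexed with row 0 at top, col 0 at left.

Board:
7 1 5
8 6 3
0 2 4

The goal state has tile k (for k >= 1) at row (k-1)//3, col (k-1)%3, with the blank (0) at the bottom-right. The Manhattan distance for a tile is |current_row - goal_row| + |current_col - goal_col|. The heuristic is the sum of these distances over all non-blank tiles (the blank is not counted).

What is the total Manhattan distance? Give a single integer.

Tile 7: at (0,0), goal (2,0), distance |0-2|+|0-0| = 2
Tile 1: at (0,1), goal (0,0), distance |0-0|+|1-0| = 1
Tile 5: at (0,2), goal (1,1), distance |0-1|+|2-1| = 2
Tile 8: at (1,0), goal (2,1), distance |1-2|+|0-1| = 2
Tile 6: at (1,1), goal (1,2), distance |1-1|+|1-2| = 1
Tile 3: at (1,2), goal (0,2), distance |1-0|+|2-2| = 1
Tile 2: at (2,1), goal (0,1), distance |2-0|+|1-1| = 2
Tile 4: at (2,2), goal (1,0), distance |2-1|+|2-0| = 3
Sum: 2 + 1 + 2 + 2 + 1 + 1 + 2 + 3 = 14

Answer: 14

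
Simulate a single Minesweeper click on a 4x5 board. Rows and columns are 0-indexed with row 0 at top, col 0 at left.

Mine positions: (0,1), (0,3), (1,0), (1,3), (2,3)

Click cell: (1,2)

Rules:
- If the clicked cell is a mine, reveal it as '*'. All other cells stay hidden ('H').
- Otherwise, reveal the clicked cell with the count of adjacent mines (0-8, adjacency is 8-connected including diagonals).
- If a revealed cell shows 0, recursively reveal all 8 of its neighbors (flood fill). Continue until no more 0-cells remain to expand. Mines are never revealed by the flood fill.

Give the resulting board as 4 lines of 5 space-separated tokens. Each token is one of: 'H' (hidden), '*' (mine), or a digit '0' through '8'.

H H H H H
H H 4 H H
H H H H H
H H H H H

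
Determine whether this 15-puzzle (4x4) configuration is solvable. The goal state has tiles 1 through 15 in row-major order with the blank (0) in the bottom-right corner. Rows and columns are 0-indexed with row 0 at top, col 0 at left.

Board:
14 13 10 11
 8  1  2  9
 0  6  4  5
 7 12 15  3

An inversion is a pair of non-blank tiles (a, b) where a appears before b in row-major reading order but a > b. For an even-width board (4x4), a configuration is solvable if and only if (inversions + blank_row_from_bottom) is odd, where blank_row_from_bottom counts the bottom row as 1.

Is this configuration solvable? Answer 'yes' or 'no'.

Inversions: 63
Blank is in row 2 (0-indexed from top), which is row 2 counting from the bottom (bottom = 1).
63 + 2 = 65, which is odd, so the puzzle is solvable.

Answer: yes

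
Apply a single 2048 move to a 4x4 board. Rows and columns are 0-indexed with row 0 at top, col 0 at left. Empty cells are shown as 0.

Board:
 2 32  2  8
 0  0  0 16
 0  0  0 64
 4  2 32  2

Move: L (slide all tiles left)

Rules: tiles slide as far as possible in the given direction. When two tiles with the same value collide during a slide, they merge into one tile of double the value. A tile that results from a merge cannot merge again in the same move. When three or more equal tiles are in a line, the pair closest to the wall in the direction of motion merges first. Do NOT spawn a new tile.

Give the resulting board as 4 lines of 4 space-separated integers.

Answer:  2 32  2  8
16  0  0  0
64  0  0  0
 4  2 32  2

Derivation:
Slide left:
row 0: [2, 32, 2, 8] -> [2, 32, 2, 8]
row 1: [0, 0, 0, 16] -> [16, 0, 0, 0]
row 2: [0, 0, 0, 64] -> [64, 0, 0, 0]
row 3: [4, 2, 32, 2] -> [4, 2, 32, 2]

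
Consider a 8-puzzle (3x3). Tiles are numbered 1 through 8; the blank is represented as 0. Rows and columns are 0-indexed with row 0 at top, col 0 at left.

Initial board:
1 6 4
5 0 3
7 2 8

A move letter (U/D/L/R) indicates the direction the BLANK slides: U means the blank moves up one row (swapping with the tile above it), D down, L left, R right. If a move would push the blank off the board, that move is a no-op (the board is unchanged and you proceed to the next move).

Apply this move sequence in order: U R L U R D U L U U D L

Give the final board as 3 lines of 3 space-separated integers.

Answer: 1 6 4
0 5 3
7 2 8

Derivation:
After move 1 (U):
1 0 4
5 6 3
7 2 8

After move 2 (R):
1 4 0
5 6 3
7 2 8

After move 3 (L):
1 0 4
5 6 3
7 2 8

After move 4 (U):
1 0 4
5 6 3
7 2 8

After move 5 (R):
1 4 0
5 6 3
7 2 8

After move 6 (D):
1 4 3
5 6 0
7 2 8

After move 7 (U):
1 4 0
5 6 3
7 2 8

After move 8 (L):
1 0 4
5 6 3
7 2 8

After move 9 (U):
1 0 4
5 6 3
7 2 8

After move 10 (U):
1 0 4
5 6 3
7 2 8

After move 11 (D):
1 6 4
5 0 3
7 2 8

After move 12 (L):
1 6 4
0 5 3
7 2 8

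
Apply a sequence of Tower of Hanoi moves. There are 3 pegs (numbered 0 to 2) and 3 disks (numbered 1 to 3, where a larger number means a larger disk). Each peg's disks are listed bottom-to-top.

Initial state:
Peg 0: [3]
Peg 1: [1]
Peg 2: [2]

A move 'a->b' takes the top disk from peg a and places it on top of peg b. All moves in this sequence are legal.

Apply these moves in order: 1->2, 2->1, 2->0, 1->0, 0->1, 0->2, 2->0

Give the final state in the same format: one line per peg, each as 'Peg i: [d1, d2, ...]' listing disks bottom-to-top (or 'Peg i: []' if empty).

After move 1 (1->2):
Peg 0: [3]
Peg 1: []
Peg 2: [2, 1]

After move 2 (2->1):
Peg 0: [3]
Peg 1: [1]
Peg 2: [2]

After move 3 (2->0):
Peg 0: [3, 2]
Peg 1: [1]
Peg 2: []

After move 4 (1->0):
Peg 0: [3, 2, 1]
Peg 1: []
Peg 2: []

After move 5 (0->1):
Peg 0: [3, 2]
Peg 1: [1]
Peg 2: []

After move 6 (0->2):
Peg 0: [3]
Peg 1: [1]
Peg 2: [2]

After move 7 (2->0):
Peg 0: [3, 2]
Peg 1: [1]
Peg 2: []

Answer: Peg 0: [3, 2]
Peg 1: [1]
Peg 2: []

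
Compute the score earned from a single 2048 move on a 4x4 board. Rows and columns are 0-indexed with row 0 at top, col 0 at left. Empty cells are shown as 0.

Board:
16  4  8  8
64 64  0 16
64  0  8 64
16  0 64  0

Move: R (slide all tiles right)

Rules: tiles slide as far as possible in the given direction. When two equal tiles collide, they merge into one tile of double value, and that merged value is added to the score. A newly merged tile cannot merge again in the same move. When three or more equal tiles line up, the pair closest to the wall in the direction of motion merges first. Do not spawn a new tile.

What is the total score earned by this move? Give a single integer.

Answer: 144

Derivation:
Slide right:
row 0: [16, 4, 8, 8] -> [0, 16, 4, 16]  score +16 (running 16)
row 1: [64, 64, 0, 16] -> [0, 0, 128, 16]  score +128 (running 144)
row 2: [64, 0, 8, 64] -> [0, 64, 8, 64]  score +0 (running 144)
row 3: [16, 0, 64, 0] -> [0, 0, 16, 64]  score +0 (running 144)
Board after move:
  0  16   4  16
  0   0 128  16
  0  64   8  64
  0   0  16  64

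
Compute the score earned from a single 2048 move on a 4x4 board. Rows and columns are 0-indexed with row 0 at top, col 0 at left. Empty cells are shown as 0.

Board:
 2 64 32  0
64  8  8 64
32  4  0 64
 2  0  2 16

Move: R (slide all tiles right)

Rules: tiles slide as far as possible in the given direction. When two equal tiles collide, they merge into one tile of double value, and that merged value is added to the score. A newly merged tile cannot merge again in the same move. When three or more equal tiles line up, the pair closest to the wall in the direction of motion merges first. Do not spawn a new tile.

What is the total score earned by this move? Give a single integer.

Slide right:
row 0: [2, 64, 32, 0] -> [0, 2, 64, 32]  score +0 (running 0)
row 1: [64, 8, 8, 64] -> [0, 64, 16, 64]  score +16 (running 16)
row 2: [32, 4, 0, 64] -> [0, 32, 4, 64]  score +0 (running 16)
row 3: [2, 0, 2, 16] -> [0, 0, 4, 16]  score +4 (running 20)
Board after move:
 0  2 64 32
 0 64 16 64
 0 32  4 64
 0  0  4 16

Answer: 20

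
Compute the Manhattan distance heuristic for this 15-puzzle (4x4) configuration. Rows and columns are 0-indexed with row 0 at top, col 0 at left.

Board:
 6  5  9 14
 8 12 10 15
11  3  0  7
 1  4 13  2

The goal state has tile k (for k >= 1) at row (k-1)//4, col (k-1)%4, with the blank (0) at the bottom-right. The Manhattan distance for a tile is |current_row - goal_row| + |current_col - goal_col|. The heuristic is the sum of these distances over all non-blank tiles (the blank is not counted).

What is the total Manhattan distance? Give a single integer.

Answer: 46

Derivation:
Tile 6: (0,0)->(1,1) = 2
Tile 5: (0,1)->(1,0) = 2
Tile 9: (0,2)->(2,0) = 4
Tile 14: (0,3)->(3,1) = 5
Tile 8: (1,0)->(1,3) = 3
Tile 12: (1,1)->(2,3) = 3
Tile 10: (1,2)->(2,1) = 2
Tile 15: (1,3)->(3,2) = 3
Tile 11: (2,0)->(2,2) = 2
Tile 3: (2,1)->(0,2) = 3
Tile 7: (2,3)->(1,2) = 2
Tile 1: (3,0)->(0,0) = 3
Tile 4: (3,1)->(0,3) = 5
Tile 13: (3,2)->(3,0) = 2
Tile 2: (3,3)->(0,1) = 5
Sum: 2 + 2 + 4 + 5 + 3 + 3 + 2 + 3 + 2 + 3 + 2 + 3 + 5 + 2 + 5 = 46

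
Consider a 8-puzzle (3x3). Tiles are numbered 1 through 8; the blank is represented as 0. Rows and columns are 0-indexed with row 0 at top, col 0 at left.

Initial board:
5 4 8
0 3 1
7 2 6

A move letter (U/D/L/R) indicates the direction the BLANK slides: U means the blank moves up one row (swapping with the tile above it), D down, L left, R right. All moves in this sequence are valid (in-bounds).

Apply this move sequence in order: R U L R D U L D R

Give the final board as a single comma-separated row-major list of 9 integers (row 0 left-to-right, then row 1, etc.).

Answer: 3, 5, 8, 4, 0, 1, 7, 2, 6

Derivation:
After move 1 (R):
5 4 8
3 0 1
7 2 6

After move 2 (U):
5 0 8
3 4 1
7 2 6

After move 3 (L):
0 5 8
3 4 1
7 2 6

After move 4 (R):
5 0 8
3 4 1
7 2 6

After move 5 (D):
5 4 8
3 0 1
7 2 6

After move 6 (U):
5 0 8
3 4 1
7 2 6

After move 7 (L):
0 5 8
3 4 1
7 2 6

After move 8 (D):
3 5 8
0 4 1
7 2 6

After move 9 (R):
3 5 8
4 0 1
7 2 6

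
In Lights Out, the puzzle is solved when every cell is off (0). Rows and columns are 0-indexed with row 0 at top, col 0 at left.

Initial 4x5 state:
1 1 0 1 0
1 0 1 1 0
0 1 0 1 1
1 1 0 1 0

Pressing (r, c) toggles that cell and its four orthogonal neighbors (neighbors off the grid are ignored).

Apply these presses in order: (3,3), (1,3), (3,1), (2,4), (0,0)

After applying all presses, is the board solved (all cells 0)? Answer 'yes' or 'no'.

Answer: yes

Derivation:
After press 1 at (3,3):
1 1 0 1 0
1 0 1 1 0
0 1 0 0 1
1 1 1 0 1

After press 2 at (1,3):
1 1 0 0 0
1 0 0 0 1
0 1 0 1 1
1 1 1 0 1

After press 3 at (3,1):
1 1 0 0 0
1 0 0 0 1
0 0 0 1 1
0 0 0 0 1

After press 4 at (2,4):
1 1 0 0 0
1 0 0 0 0
0 0 0 0 0
0 0 0 0 0

After press 5 at (0,0):
0 0 0 0 0
0 0 0 0 0
0 0 0 0 0
0 0 0 0 0

Lights still on: 0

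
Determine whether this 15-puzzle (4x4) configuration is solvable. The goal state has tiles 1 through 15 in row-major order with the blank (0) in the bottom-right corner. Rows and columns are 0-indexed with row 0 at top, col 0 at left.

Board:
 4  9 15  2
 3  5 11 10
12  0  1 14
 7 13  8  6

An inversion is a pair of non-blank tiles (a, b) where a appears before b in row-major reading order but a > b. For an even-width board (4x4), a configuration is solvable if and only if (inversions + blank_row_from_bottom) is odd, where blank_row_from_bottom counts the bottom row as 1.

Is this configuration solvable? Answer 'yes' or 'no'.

Inversions: 46
Blank is in row 2 (0-indexed from top), which is row 2 counting from the bottom (bottom = 1).
46 + 2 = 48, which is even, so the puzzle is not solvable.

Answer: no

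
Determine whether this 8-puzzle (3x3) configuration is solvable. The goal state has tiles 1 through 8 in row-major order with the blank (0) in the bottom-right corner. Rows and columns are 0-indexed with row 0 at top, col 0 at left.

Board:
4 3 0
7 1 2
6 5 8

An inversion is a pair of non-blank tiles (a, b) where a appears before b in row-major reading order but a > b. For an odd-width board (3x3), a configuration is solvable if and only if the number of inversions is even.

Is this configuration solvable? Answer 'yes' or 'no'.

Inversions (pairs i<j in row-major order where tile[i] > tile[j] > 0): 10
10 is even, so the puzzle is solvable.

Answer: yes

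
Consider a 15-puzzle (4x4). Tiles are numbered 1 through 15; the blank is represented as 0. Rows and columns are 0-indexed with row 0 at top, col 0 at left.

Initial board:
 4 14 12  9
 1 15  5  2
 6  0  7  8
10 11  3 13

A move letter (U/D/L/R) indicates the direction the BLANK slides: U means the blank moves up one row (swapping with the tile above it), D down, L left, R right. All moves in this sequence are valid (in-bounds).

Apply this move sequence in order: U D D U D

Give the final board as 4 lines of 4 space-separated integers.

Answer:  4 14 12  9
 1 15  5  2
 6 11  7  8
10  0  3 13

Derivation:
After move 1 (U):
 4 14 12  9
 1  0  5  2
 6 15  7  8
10 11  3 13

After move 2 (D):
 4 14 12  9
 1 15  5  2
 6  0  7  8
10 11  3 13

After move 3 (D):
 4 14 12  9
 1 15  5  2
 6 11  7  8
10  0  3 13

After move 4 (U):
 4 14 12  9
 1 15  5  2
 6  0  7  8
10 11  3 13

After move 5 (D):
 4 14 12  9
 1 15  5  2
 6 11  7  8
10  0  3 13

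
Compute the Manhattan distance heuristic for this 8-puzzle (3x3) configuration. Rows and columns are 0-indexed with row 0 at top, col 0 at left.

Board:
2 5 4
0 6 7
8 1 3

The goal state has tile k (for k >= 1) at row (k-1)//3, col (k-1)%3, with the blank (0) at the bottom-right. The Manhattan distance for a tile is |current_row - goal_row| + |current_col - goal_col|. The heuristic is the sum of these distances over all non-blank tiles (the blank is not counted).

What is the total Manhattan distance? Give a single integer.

Tile 2: at (0,0), goal (0,1), distance |0-0|+|0-1| = 1
Tile 5: at (0,1), goal (1,1), distance |0-1|+|1-1| = 1
Tile 4: at (0,2), goal (1,0), distance |0-1|+|2-0| = 3
Tile 6: at (1,1), goal (1,2), distance |1-1|+|1-2| = 1
Tile 7: at (1,2), goal (2,0), distance |1-2|+|2-0| = 3
Tile 8: at (2,0), goal (2,1), distance |2-2|+|0-1| = 1
Tile 1: at (2,1), goal (0,0), distance |2-0|+|1-0| = 3
Tile 3: at (2,2), goal (0,2), distance |2-0|+|2-2| = 2
Sum: 1 + 1 + 3 + 1 + 3 + 1 + 3 + 2 = 15

Answer: 15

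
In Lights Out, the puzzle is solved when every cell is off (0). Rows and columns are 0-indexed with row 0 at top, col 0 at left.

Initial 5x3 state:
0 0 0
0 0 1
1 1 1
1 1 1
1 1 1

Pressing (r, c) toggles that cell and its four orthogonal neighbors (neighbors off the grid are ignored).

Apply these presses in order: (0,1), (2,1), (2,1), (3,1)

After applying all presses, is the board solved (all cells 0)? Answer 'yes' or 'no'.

Answer: no

Derivation:
After press 1 at (0,1):
1 1 1
0 1 1
1 1 1
1 1 1
1 1 1

After press 2 at (2,1):
1 1 1
0 0 1
0 0 0
1 0 1
1 1 1

After press 3 at (2,1):
1 1 1
0 1 1
1 1 1
1 1 1
1 1 1

After press 4 at (3,1):
1 1 1
0 1 1
1 0 1
0 0 0
1 0 1

Lights still on: 9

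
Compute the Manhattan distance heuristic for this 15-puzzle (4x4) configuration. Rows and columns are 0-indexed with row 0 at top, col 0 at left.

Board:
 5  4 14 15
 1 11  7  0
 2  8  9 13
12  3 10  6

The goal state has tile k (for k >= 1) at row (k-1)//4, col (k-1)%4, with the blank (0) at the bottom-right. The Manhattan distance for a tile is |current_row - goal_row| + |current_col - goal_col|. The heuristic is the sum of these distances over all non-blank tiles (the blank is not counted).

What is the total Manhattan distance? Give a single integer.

Answer: 40

Derivation:
Tile 5: (0,0)->(1,0) = 1
Tile 4: (0,1)->(0,3) = 2
Tile 14: (0,2)->(3,1) = 4
Tile 15: (0,3)->(3,2) = 4
Tile 1: (1,0)->(0,0) = 1
Tile 11: (1,1)->(2,2) = 2
Tile 7: (1,2)->(1,2) = 0
Tile 2: (2,0)->(0,1) = 3
Tile 8: (2,1)->(1,3) = 3
Tile 9: (2,2)->(2,0) = 2
Tile 13: (2,3)->(3,0) = 4
Tile 12: (3,0)->(2,3) = 4
Tile 3: (3,1)->(0,2) = 4
Tile 10: (3,2)->(2,1) = 2
Tile 6: (3,3)->(1,1) = 4
Sum: 1 + 2 + 4 + 4 + 1 + 2 + 0 + 3 + 3 + 2 + 4 + 4 + 4 + 2 + 4 = 40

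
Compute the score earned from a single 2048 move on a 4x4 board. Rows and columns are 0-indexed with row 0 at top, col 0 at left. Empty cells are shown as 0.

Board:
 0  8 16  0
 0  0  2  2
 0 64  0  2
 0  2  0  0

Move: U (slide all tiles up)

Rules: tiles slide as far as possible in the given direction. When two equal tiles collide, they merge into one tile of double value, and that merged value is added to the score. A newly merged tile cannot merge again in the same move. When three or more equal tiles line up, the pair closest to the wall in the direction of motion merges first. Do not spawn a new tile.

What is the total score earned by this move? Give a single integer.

Answer: 4

Derivation:
Slide up:
col 0: [0, 0, 0, 0] -> [0, 0, 0, 0]  score +0 (running 0)
col 1: [8, 0, 64, 2] -> [8, 64, 2, 0]  score +0 (running 0)
col 2: [16, 2, 0, 0] -> [16, 2, 0, 0]  score +0 (running 0)
col 3: [0, 2, 2, 0] -> [4, 0, 0, 0]  score +4 (running 4)
Board after move:
 0  8 16  4
 0 64  2  0
 0  2  0  0
 0  0  0  0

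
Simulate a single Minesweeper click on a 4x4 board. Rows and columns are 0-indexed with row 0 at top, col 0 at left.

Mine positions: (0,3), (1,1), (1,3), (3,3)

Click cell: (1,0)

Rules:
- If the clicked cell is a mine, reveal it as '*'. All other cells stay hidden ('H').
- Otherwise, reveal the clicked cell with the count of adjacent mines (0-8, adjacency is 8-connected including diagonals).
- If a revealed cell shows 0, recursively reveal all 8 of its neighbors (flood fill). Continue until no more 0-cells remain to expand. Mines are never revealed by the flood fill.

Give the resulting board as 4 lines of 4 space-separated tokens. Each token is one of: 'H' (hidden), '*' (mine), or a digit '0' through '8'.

H H H H
1 H H H
H H H H
H H H H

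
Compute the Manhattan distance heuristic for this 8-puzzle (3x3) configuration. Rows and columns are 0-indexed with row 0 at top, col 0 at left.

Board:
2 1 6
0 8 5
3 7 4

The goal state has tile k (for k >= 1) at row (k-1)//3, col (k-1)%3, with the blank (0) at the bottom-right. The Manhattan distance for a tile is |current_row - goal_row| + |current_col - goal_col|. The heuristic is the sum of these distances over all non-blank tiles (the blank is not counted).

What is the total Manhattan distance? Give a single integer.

Tile 2: at (0,0), goal (0,1), distance |0-0|+|0-1| = 1
Tile 1: at (0,1), goal (0,0), distance |0-0|+|1-0| = 1
Tile 6: at (0,2), goal (1,2), distance |0-1|+|2-2| = 1
Tile 8: at (1,1), goal (2,1), distance |1-2|+|1-1| = 1
Tile 5: at (1,2), goal (1,1), distance |1-1|+|2-1| = 1
Tile 3: at (2,0), goal (0,2), distance |2-0|+|0-2| = 4
Tile 7: at (2,1), goal (2,0), distance |2-2|+|1-0| = 1
Tile 4: at (2,2), goal (1,0), distance |2-1|+|2-0| = 3
Sum: 1 + 1 + 1 + 1 + 1 + 4 + 1 + 3 = 13

Answer: 13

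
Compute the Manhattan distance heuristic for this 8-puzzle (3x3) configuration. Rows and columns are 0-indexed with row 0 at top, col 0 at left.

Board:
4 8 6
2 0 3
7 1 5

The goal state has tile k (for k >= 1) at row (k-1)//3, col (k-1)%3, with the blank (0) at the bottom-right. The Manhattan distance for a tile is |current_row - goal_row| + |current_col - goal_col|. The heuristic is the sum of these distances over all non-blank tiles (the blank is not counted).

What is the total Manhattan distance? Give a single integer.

Tile 4: at (0,0), goal (1,0), distance |0-1|+|0-0| = 1
Tile 8: at (0,1), goal (2,1), distance |0-2|+|1-1| = 2
Tile 6: at (0,2), goal (1,2), distance |0-1|+|2-2| = 1
Tile 2: at (1,0), goal (0,1), distance |1-0|+|0-1| = 2
Tile 3: at (1,2), goal (0,2), distance |1-0|+|2-2| = 1
Tile 7: at (2,0), goal (2,0), distance |2-2|+|0-0| = 0
Tile 1: at (2,1), goal (0,0), distance |2-0|+|1-0| = 3
Tile 5: at (2,2), goal (1,1), distance |2-1|+|2-1| = 2
Sum: 1 + 2 + 1 + 2 + 1 + 0 + 3 + 2 = 12

Answer: 12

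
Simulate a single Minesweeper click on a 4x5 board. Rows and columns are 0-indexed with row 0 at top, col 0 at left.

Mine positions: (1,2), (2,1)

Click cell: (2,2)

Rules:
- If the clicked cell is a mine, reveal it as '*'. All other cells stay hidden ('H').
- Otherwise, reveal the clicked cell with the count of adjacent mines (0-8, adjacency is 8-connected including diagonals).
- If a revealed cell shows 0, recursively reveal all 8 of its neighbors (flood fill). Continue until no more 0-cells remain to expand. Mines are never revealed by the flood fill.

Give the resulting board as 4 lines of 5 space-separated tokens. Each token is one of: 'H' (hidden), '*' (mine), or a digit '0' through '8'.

H H H H H
H H H H H
H H 2 H H
H H H H H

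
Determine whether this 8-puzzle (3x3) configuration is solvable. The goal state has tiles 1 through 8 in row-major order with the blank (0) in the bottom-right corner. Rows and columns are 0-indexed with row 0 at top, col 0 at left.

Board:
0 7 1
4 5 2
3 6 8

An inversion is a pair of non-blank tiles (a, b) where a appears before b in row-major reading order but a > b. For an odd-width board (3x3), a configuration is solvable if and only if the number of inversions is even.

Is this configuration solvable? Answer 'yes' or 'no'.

Inversions (pairs i<j in row-major order where tile[i] > tile[j] > 0): 10
10 is even, so the puzzle is solvable.

Answer: yes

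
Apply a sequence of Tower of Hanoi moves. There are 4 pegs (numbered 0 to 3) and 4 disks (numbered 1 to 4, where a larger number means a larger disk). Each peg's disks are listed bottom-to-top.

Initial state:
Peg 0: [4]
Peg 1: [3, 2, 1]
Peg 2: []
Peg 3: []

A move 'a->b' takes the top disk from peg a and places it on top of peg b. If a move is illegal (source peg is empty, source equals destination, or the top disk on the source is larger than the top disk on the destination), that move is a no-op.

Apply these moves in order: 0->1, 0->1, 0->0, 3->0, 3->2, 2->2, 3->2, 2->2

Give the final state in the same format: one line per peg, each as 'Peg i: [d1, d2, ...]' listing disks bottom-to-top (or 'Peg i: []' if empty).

Answer: Peg 0: [4]
Peg 1: [3, 2, 1]
Peg 2: []
Peg 3: []

Derivation:
After move 1 (0->1):
Peg 0: [4]
Peg 1: [3, 2, 1]
Peg 2: []
Peg 3: []

After move 2 (0->1):
Peg 0: [4]
Peg 1: [3, 2, 1]
Peg 2: []
Peg 3: []

After move 3 (0->0):
Peg 0: [4]
Peg 1: [3, 2, 1]
Peg 2: []
Peg 3: []

After move 4 (3->0):
Peg 0: [4]
Peg 1: [3, 2, 1]
Peg 2: []
Peg 3: []

After move 5 (3->2):
Peg 0: [4]
Peg 1: [3, 2, 1]
Peg 2: []
Peg 3: []

After move 6 (2->2):
Peg 0: [4]
Peg 1: [3, 2, 1]
Peg 2: []
Peg 3: []

After move 7 (3->2):
Peg 0: [4]
Peg 1: [3, 2, 1]
Peg 2: []
Peg 3: []

After move 8 (2->2):
Peg 0: [4]
Peg 1: [3, 2, 1]
Peg 2: []
Peg 3: []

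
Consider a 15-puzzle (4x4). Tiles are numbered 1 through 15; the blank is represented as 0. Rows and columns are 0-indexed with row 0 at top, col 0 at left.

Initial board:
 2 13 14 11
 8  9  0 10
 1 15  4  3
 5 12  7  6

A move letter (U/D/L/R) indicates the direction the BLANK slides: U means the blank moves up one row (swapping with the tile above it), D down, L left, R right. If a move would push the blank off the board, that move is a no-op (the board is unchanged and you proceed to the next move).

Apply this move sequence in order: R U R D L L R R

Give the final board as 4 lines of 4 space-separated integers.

After move 1 (R):
 2 13 14 11
 8  9 10  0
 1 15  4  3
 5 12  7  6

After move 2 (U):
 2 13 14  0
 8  9 10 11
 1 15  4  3
 5 12  7  6

After move 3 (R):
 2 13 14  0
 8  9 10 11
 1 15  4  3
 5 12  7  6

After move 4 (D):
 2 13 14 11
 8  9 10  0
 1 15  4  3
 5 12  7  6

After move 5 (L):
 2 13 14 11
 8  9  0 10
 1 15  4  3
 5 12  7  6

After move 6 (L):
 2 13 14 11
 8  0  9 10
 1 15  4  3
 5 12  7  6

After move 7 (R):
 2 13 14 11
 8  9  0 10
 1 15  4  3
 5 12  7  6

After move 8 (R):
 2 13 14 11
 8  9 10  0
 1 15  4  3
 5 12  7  6

Answer:  2 13 14 11
 8  9 10  0
 1 15  4  3
 5 12  7  6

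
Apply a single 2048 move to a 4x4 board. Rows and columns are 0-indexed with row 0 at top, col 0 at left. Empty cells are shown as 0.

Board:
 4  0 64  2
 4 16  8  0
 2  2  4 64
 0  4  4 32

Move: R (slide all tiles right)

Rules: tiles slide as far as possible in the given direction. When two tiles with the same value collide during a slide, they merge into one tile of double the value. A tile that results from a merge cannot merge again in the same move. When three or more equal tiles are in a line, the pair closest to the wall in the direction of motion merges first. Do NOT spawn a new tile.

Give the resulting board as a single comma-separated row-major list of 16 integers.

Slide right:
row 0: [4, 0, 64, 2] -> [0, 4, 64, 2]
row 1: [4, 16, 8, 0] -> [0, 4, 16, 8]
row 2: [2, 2, 4, 64] -> [0, 4, 4, 64]
row 3: [0, 4, 4, 32] -> [0, 0, 8, 32]

Answer: 0, 4, 64, 2, 0, 4, 16, 8, 0, 4, 4, 64, 0, 0, 8, 32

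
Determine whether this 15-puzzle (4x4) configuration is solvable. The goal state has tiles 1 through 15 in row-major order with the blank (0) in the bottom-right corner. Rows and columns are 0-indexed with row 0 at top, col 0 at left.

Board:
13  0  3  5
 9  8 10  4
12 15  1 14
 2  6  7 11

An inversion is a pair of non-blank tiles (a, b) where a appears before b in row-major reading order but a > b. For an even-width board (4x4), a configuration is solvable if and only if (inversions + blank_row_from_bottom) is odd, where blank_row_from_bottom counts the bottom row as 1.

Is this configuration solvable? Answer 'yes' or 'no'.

Answer: no

Derivation:
Inversions: 50
Blank is in row 0 (0-indexed from top), which is row 4 counting from the bottom (bottom = 1).
50 + 4 = 54, which is even, so the puzzle is not solvable.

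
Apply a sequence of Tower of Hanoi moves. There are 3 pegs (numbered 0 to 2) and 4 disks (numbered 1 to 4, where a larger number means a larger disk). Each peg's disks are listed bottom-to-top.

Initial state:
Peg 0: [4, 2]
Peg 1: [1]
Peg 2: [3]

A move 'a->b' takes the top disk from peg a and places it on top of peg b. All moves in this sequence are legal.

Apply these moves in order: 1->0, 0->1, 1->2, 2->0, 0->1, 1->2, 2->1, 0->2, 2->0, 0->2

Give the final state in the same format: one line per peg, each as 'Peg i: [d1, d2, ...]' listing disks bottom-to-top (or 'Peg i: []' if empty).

Answer: Peg 0: [4]
Peg 1: [1]
Peg 2: [3, 2]

Derivation:
After move 1 (1->0):
Peg 0: [4, 2, 1]
Peg 1: []
Peg 2: [3]

After move 2 (0->1):
Peg 0: [4, 2]
Peg 1: [1]
Peg 2: [3]

After move 3 (1->2):
Peg 0: [4, 2]
Peg 1: []
Peg 2: [3, 1]

After move 4 (2->0):
Peg 0: [4, 2, 1]
Peg 1: []
Peg 2: [3]

After move 5 (0->1):
Peg 0: [4, 2]
Peg 1: [1]
Peg 2: [3]

After move 6 (1->2):
Peg 0: [4, 2]
Peg 1: []
Peg 2: [3, 1]

After move 7 (2->1):
Peg 0: [4, 2]
Peg 1: [1]
Peg 2: [3]

After move 8 (0->2):
Peg 0: [4]
Peg 1: [1]
Peg 2: [3, 2]

After move 9 (2->0):
Peg 0: [4, 2]
Peg 1: [1]
Peg 2: [3]

After move 10 (0->2):
Peg 0: [4]
Peg 1: [1]
Peg 2: [3, 2]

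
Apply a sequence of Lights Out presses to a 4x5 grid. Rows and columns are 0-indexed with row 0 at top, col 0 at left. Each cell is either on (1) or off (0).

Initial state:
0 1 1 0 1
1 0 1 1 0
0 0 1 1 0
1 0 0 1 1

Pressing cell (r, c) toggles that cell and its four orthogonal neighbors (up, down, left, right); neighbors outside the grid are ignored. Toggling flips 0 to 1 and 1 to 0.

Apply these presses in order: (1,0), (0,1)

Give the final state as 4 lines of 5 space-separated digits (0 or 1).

After press 1 at (1,0):
1 1 1 0 1
0 1 1 1 0
1 0 1 1 0
1 0 0 1 1

After press 2 at (0,1):
0 0 0 0 1
0 0 1 1 0
1 0 1 1 0
1 0 0 1 1

Answer: 0 0 0 0 1
0 0 1 1 0
1 0 1 1 0
1 0 0 1 1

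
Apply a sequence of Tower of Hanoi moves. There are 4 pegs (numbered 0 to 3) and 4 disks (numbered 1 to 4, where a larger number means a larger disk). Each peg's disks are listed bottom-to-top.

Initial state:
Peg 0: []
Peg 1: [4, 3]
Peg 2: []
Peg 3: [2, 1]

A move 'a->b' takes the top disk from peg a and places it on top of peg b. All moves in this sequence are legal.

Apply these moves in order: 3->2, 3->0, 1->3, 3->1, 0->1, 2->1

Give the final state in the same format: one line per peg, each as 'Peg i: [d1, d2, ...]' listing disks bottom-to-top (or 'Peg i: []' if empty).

Answer: Peg 0: []
Peg 1: [4, 3, 2, 1]
Peg 2: []
Peg 3: []

Derivation:
After move 1 (3->2):
Peg 0: []
Peg 1: [4, 3]
Peg 2: [1]
Peg 3: [2]

After move 2 (3->0):
Peg 0: [2]
Peg 1: [4, 3]
Peg 2: [1]
Peg 3: []

After move 3 (1->3):
Peg 0: [2]
Peg 1: [4]
Peg 2: [1]
Peg 3: [3]

After move 4 (3->1):
Peg 0: [2]
Peg 1: [4, 3]
Peg 2: [1]
Peg 3: []

After move 5 (0->1):
Peg 0: []
Peg 1: [4, 3, 2]
Peg 2: [1]
Peg 3: []

After move 6 (2->1):
Peg 0: []
Peg 1: [4, 3, 2, 1]
Peg 2: []
Peg 3: []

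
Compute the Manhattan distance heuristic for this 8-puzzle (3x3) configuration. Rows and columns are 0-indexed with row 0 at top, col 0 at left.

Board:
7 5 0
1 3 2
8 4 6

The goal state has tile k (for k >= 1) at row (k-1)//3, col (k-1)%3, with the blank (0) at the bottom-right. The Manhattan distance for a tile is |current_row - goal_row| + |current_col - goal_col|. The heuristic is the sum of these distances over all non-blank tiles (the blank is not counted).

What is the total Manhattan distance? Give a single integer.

Tile 7: at (0,0), goal (2,0), distance |0-2|+|0-0| = 2
Tile 5: at (0,1), goal (1,1), distance |0-1|+|1-1| = 1
Tile 1: at (1,0), goal (0,0), distance |1-0|+|0-0| = 1
Tile 3: at (1,1), goal (0,2), distance |1-0|+|1-2| = 2
Tile 2: at (1,2), goal (0,1), distance |1-0|+|2-1| = 2
Tile 8: at (2,0), goal (2,1), distance |2-2|+|0-1| = 1
Tile 4: at (2,1), goal (1,0), distance |2-1|+|1-0| = 2
Tile 6: at (2,2), goal (1,2), distance |2-1|+|2-2| = 1
Sum: 2 + 1 + 1 + 2 + 2 + 1 + 2 + 1 = 12

Answer: 12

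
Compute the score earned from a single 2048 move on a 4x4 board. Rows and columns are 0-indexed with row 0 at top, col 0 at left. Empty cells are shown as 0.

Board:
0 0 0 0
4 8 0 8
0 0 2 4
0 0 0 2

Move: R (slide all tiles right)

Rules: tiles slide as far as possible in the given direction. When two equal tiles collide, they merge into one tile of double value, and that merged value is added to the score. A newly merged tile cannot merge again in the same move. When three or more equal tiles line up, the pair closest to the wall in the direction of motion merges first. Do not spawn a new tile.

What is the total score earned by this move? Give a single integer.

Slide right:
row 0: [0, 0, 0, 0] -> [0, 0, 0, 0]  score +0 (running 0)
row 1: [4, 8, 0, 8] -> [0, 0, 4, 16]  score +16 (running 16)
row 2: [0, 0, 2, 4] -> [0, 0, 2, 4]  score +0 (running 16)
row 3: [0, 0, 0, 2] -> [0, 0, 0, 2]  score +0 (running 16)
Board after move:
 0  0  0  0
 0  0  4 16
 0  0  2  4
 0  0  0  2

Answer: 16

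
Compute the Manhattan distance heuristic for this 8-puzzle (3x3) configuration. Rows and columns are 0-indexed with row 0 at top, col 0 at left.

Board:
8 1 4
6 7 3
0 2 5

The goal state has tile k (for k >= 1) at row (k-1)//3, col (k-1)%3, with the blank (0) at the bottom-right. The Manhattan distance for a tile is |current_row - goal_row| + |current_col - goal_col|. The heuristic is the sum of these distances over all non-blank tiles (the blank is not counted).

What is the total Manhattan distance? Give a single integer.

Tile 8: at (0,0), goal (2,1), distance |0-2|+|0-1| = 3
Tile 1: at (0,1), goal (0,0), distance |0-0|+|1-0| = 1
Tile 4: at (0,2), goal (1,0), distance |0-1|+|2-0| = 3
Tile 6: at (1,0), goal (1,2), distance |1-1|+|0-2| = 2
Tile 7: at (1,1), goal (2,0), distance |1-2|+|1-0| = 2
Tile 3: at (1,2), goal (0,2), distance |1-0|+|2-2| = 1
Tile 2: at (2,1), goal (0,1), distance |2-0|+|1-1| = 2
Tile 5: at (2,2), goal (1,1), distance |2-1|+|2-1| = 2
Sum: 3 + 1 + 3 + 2 + 2 + 1 + 2 + 2 = 16

Answer: 16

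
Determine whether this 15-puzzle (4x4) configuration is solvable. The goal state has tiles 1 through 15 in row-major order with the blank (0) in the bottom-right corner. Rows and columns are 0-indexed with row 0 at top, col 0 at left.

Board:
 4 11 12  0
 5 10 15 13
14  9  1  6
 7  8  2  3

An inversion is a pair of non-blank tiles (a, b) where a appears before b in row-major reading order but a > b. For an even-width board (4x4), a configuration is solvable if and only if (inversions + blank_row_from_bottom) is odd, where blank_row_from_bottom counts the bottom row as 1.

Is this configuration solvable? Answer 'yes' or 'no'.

Inversions: 66
Blank is in row 0 (0-indexed from top), which is row 4 counting from the bottom (bottom = 1).
66 + 4 = 70, which is even, so the puzzle is not solvable.

Answer: no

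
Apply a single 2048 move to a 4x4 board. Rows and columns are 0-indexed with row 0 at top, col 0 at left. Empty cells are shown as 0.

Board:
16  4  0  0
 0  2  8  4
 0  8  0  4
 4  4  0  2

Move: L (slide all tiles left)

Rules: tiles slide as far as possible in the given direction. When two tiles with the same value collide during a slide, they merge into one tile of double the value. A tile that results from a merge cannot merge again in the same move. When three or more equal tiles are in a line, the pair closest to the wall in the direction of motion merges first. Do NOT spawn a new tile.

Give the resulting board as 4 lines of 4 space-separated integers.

Slide left:
row 0: [16, 4, 0, 0] -> [16, 4, 0, 0]
row 1: [0, 2, 8, 4] -> [2, 8, 4, 0]
row 2: [0, 8, 0, 4] -> [8, 4, 0, 0]
row 3: [4, 4, 0, 2] -> [8, 2, 0, 0]

Answer: 16  4  0  0
 2  8  4  0
 8  4  0  0
 8  2  0  0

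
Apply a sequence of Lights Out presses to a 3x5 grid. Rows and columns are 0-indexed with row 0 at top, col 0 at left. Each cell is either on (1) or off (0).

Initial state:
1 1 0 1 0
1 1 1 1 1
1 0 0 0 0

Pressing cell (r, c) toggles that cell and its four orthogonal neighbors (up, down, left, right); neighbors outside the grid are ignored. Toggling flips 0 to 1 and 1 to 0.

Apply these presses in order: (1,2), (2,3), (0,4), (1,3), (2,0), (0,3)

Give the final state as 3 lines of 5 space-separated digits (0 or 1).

After press 1 at (1,2):
1 1 1 1 0
1 0 0 0 1
1 0 1 0 0

After press 2 at (2,3):
1 1 1 1 0
1 0 0 1 1
1 0 0 1 1

After press 3 at (0,4):
1 1 1 0 1
1 0 0 1 0
1 0 0 1 1

After press 4 at (1,3):
1 1 1 1 1
1 0 1 0 1
1 0 0 0 1

After press 5 at (2,0):
1 1 1 1 1
0 0 1 0 1
0 1 0 0 1

After press 6 at (0,3):
1 1 0 0 0
0 0 1 1 1
0 1 0 0 1

Answer: 1 1 0 0 0
0 0 1 1 1
0 1 0 0 1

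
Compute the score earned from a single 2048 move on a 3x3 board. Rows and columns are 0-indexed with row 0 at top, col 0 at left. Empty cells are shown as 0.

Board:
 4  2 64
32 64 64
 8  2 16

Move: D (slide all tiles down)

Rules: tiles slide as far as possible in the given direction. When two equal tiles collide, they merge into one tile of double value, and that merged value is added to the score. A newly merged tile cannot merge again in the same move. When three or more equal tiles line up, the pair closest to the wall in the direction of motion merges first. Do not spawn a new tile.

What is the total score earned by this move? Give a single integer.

Answer: 128

Derivation:
Slide down:
col 0: [4, 32, 8] -> [4, 32, 8]  score +0 (running 0)
col 1: [2, 64, 2] -> [2, 64, 2]  score +0 (running 0)
col 2: [64, 64, 16] -> [0, 128, 16]  score +128 (running 128)
Board after move:
  4   2   0
 32  64 128
  8   2  16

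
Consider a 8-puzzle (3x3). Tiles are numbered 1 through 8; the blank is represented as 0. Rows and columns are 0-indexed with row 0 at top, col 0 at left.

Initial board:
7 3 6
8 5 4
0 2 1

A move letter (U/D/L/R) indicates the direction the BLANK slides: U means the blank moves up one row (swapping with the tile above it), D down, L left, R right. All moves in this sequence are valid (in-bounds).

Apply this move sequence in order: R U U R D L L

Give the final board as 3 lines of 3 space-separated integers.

Answer: 7 6 4
0 8 3
2 5 1

Derivation:
After move 1 (R):
7 3 6
8 5 4
2 0 1

After move 2 (U):
7 3 6
8 0 4
2 5 1

After move 3 (U):
7 0 6
8 3 4
2 5 1

After move 4 (R):
7 6 0
8 3 4
2 5 1

After move 5 (D):
7 6 4
8 3 0
2 5 1

After move 6 (L):
7 6 4
8 0 3
2 5 1

After move 7 (L):
7 6 4
0 8 3
2 5 1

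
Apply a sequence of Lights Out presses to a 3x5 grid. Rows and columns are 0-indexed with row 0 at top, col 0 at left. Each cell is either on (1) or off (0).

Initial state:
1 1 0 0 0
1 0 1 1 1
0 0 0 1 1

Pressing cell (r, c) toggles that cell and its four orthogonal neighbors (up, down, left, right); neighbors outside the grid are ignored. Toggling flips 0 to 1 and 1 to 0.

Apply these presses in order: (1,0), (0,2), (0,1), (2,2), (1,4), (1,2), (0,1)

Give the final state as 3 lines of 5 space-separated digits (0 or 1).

Answer: 0 0 0 1 1
0 0 0 1 0
1 1 0 0 0

Derivation:
After press 1 at (1,0):
0 1 0 0 0
0 1 1 1 1
1 0 0 1 1

After press 2 at (0,2):
0 0 1 1 0
0 1 0 1 1
1 0 0 1 1

After press 3 at (0,1):
1 1 0 1 0
0 0 0 1 1
1 0 0 1 1

After press 4 at (2,2):
1 1 0 1 0
0 0 1 1 1
1 1 1 0 1

After press 5 at (1,4):
1 1 0 1 1
0 0 1 0 0
1 1 1 0 0

After press 6 at (1,2):
1 1 1 1 1
0 1 0 1 0
1 1 0 0 0

After press 7 at (0,1):
0 0 0 1 1
0 0 0 1 0
1 1 0 0 0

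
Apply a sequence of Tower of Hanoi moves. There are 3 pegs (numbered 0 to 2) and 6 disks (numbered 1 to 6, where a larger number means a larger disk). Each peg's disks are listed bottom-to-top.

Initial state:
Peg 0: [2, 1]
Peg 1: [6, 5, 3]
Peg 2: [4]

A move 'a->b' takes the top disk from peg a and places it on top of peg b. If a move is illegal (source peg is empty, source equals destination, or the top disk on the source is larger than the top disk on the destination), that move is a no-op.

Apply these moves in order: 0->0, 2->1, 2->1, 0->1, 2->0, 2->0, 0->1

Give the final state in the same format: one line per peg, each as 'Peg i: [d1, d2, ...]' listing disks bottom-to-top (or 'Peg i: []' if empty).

After move 1 (0->0):
Peg 0: [2, 1]
Peg 1: [6, 5, 3]
Peg 2: [4]

After move 2 (2->1):
Peg 0: [2, 1]
Peg 1: [6, 5, 3]
Peg 2: [4]

After move 3 (2->1):
Peg 0: [2, 1]
Peg 1: [6, 5, 3]
Peg 2: [4]

After move 4 (0->1):
Peg 0: [2]
Peg 1: [6, 5, 3, 1]
Peg 2: [4]

After move 5 (2->0):
Peg 0: [2]
Peg 1: [6, 5, 3, 1]
Peg 2: [4]

After move 6 (2->0):
Peg 0: [2]
Peg 1: [6, 5, 3, 1]
Peg 2: [4]

After move 7 (0->1):
Peg 0: [2]
Peg 1: [6, 5, 3, 1]
Peg 2: [4]

Answer: Peg 0: [2]
Peg 1: [6, 5, 3, 1]
Peg 2: [4]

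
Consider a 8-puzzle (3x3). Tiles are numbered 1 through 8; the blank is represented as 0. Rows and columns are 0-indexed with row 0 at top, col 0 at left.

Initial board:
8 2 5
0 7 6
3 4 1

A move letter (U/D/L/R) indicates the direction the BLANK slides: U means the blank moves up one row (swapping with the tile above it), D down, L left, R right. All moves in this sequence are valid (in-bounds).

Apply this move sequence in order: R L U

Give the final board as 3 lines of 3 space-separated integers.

Answer: 0 2 5
8 7 6
3 4 1

Derivation:
After move 1 (R):
8 2 5
7 0 6
3 4 1

After move 2 (L):
8 2 5
0 7 6
3 4 1

After move 3 (U):
0 2 5
8 7 6
3 4 1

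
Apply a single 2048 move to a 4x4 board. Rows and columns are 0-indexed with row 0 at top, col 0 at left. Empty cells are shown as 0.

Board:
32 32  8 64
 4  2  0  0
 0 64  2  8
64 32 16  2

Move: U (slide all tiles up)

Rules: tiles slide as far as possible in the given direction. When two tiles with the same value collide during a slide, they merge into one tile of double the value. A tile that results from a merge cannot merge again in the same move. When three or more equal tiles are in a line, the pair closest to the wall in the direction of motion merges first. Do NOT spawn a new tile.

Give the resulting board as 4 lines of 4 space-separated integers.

Answer: 32 32  8 64
 4  2  2  8
64 64 16  2
 0 32  0  0

Derivation:
Slide up:
col 0: [32, 4, 0, 64] -> [32, 4, 64, 0]
col 1: [32, 2, 64, 32] -> [32, 2, 64, 32]
col 2: [8, 0, 2, 16] -> [8, 2, 16, 0]
col 3: [64, 0, 8, 2] -> [64, 8, 2, 0]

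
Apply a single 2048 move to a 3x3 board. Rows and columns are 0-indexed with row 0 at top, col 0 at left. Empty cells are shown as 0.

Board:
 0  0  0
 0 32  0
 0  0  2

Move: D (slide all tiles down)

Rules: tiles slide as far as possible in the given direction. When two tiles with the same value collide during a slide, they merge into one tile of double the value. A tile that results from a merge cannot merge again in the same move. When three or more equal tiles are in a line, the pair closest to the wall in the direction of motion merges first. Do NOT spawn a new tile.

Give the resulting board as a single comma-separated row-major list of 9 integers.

Slide down:
col 0: [0, 0, 0] -> [0, 0, 0]
col 1: [0, 32, 0] -> [0, 0, 32]
col 2: [0, 0, 2] -> [0, 0, 2]

Answer: 0, 0, 0, 0, 0, 0, 0, 32, 2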